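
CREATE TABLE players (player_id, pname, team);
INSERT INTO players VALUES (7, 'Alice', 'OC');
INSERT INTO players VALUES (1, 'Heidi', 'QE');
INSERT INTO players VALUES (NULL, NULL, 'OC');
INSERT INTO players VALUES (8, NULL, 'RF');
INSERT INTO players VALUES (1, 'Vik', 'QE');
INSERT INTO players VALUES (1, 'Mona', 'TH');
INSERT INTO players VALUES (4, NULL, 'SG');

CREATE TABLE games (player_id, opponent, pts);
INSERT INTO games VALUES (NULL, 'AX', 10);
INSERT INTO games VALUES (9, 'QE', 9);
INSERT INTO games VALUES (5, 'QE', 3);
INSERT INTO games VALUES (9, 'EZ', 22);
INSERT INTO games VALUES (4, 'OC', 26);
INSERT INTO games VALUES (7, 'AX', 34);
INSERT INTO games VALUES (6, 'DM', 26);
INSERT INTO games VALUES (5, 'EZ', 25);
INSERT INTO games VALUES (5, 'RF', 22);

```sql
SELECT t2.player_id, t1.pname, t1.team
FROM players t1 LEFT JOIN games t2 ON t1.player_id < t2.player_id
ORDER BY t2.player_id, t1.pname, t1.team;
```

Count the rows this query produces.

36

LEFT JOIN keeps every row from `players`; unmatched rows get NULL for `games`'s columns.
Matching on t1.player_id < t2.player_id. A NULL in a compared column never satisfies the condition.
Matched pairs: 35; unmatched t1 rows kept: 1.
Total: 35 matched + 1 padded = 36 rows.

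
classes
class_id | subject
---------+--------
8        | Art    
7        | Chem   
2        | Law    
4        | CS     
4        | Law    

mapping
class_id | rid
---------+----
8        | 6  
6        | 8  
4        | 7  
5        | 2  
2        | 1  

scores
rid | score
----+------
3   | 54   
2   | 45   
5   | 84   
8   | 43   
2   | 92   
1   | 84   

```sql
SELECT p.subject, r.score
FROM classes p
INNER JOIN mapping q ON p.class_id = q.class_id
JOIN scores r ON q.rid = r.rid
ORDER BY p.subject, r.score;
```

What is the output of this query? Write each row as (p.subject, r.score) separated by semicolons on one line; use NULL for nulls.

Joins associate left-to-right: classes INNER JOIN mapping on class_id gives 4 intermediate row(s).
Then INNER JOIN `scores r` on rid: keep only rows whose q.rid appears in r.

(Law, 84)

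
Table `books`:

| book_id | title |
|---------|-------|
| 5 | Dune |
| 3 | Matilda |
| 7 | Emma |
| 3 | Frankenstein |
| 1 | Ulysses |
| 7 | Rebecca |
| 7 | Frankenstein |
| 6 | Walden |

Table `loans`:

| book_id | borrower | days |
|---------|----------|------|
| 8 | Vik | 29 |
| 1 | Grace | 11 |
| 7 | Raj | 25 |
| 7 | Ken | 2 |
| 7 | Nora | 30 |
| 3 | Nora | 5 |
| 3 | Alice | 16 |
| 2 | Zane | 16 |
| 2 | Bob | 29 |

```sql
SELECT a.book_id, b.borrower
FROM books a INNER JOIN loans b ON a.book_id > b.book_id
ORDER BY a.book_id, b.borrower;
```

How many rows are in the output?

INNER JOIN keeps only pairs where the ON condition holds.
Matching on a.book_id > b.book_id.
- a[0] book_id=5 → 5 match(es) in b → 5 row(s).
- a[1] book_id=3 → 3 match(es) in b → 3 row(s).
- a[2] book_id=7 → 5 match(es) in b → 5 row(s).
- a[3] book_id=3 → 3 match(es) in b → 3 row(s).
- a[4] book_id=1 → no match; dropped.
- a[5] book_id=7 → 5 match(es) in b → 5 row(s).
- a[6] book_id=7 → 5 match(es) in b → 5 row(s).
- a[7] book_id=6 → 5 match(es) in b → 5 row(s).
Total: 31 rows.

31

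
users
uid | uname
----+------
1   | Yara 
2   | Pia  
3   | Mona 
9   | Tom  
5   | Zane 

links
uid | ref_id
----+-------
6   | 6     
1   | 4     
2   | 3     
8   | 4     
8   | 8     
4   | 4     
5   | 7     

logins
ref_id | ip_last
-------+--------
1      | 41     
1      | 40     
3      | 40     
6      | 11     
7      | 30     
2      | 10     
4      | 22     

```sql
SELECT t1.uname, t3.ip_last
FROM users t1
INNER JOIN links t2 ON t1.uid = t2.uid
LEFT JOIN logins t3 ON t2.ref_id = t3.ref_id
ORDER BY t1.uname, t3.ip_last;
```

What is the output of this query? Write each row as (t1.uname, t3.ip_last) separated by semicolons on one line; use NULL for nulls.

Evaluate left to right. First `users t1 INNER JOIN links t2` on uid: 3 row(s).
Then LEFT JOIN `logins t3` on ref_id: each of those 3 rows is kept; rows whose t2.ref_id has no match in t3 get NULL for t3's columns.

(Pia, 40); (Yara, 22); (Zane, 30)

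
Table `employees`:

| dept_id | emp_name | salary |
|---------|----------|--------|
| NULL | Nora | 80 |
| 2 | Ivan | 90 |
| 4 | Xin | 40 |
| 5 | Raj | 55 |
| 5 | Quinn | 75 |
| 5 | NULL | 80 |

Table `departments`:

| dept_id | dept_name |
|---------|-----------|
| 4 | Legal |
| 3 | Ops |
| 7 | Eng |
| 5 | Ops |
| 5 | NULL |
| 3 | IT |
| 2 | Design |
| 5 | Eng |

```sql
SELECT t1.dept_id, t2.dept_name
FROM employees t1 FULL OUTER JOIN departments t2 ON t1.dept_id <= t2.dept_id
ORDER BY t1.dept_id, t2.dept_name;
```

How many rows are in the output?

FULL OUTER JOIN keeps every row from both sides; unmatched rows get NULL for the other side's columns.
Matching on t1.dept_id <= t2.dept_id. A NULL in a compared column never satisfies the condition.
- t1[0] dept_id=NULL → no match; kept with NULLs on the t2 side.
- t1[1] dept_id=2 → 8 match(es) in t2 → 8 row(s).
- t1[2] dept_id=4 → 5 match(es) in t2 → 5 row(s).
- t1[3] dept_id=5 → 4 match(es) in t2 → 4 row(s).
- t1[4] dept_id=5 → 4 match(es) in t2 → 4 row(s).
- t1[5] dept_id=5 → 4 match(es) in t2 → 4 row(s).
Total: 25 matched + 1 padded = 26 rows.

26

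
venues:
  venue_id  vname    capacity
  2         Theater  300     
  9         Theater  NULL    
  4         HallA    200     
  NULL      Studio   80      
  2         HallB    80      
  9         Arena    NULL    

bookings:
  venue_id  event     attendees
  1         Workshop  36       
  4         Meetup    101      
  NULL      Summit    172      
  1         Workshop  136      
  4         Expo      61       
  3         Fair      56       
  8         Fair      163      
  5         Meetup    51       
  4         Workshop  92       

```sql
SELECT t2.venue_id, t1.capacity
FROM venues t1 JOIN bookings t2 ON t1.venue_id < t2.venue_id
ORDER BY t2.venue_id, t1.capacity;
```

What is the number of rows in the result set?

INNER JOIN keeps only pairs where the ON condition holds.
Matching on t1.venue_id < t2.venue_id. A NULL in a compared column never satisfies the condition.
- t1 row (venue_id=2): matches 6 t2 row(s) → 6 output row(s).
- t1 row (venue_id=9): no match → dropped.
- t1 row (venue_id=4): matches 2 t2 row(s) → 2 output row(s).
- t1 row (venue_id=NULL): no match → dropped.
- t1 row (venue_id=2): matches 6 t2 row(s) → 6 output row(s).
- t1 row (venue_id=9): no match → dropped.
Total: 14 rows.

14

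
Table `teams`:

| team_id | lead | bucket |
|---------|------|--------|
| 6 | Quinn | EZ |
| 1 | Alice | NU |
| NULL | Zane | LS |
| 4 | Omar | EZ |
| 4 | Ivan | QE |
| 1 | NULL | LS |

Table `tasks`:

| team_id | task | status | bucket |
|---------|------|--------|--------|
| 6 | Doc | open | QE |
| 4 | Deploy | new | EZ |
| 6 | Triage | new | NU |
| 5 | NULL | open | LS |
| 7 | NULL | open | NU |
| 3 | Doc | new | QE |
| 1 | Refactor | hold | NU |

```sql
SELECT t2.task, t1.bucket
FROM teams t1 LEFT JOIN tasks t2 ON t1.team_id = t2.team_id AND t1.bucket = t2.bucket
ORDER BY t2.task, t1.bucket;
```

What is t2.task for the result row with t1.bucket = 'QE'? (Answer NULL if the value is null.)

NULL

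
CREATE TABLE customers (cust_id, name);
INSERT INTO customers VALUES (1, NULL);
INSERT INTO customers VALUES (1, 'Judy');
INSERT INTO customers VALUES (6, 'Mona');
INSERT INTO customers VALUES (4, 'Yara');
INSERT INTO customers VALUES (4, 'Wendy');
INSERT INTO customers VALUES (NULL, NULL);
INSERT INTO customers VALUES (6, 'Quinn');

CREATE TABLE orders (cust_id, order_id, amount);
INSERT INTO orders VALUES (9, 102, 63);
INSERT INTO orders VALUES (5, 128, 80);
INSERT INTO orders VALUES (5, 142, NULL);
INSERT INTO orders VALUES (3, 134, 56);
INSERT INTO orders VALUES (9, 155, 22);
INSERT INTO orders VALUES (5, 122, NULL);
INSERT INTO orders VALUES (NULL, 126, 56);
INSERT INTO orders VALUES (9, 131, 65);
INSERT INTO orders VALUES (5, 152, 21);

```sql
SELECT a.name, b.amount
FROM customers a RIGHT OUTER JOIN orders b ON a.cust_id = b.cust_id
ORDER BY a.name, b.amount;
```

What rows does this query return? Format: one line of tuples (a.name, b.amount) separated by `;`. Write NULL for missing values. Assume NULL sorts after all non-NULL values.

(NULL, 21); (NULL, 22); (NULL, 56); (NULL, 56); (NULL, 63); (NULL, 65); (NULL, 80); (NULL, NULL); (NULL, NULL)

RIGHT JOIN keeps every row from `orders`; unmatched rows get NULL for `customers`'s columns.
Matching on a.cust_id = b.cust_id. A NULL in a compared column never satisfies the condition.
- a row (cust_id=1): no match.
- a row (cust_id=1): no match.
- a row (cust_id=6): no match.
- a row (cust_id=4): no match.
- a row (cust_id=4): no match.
- a row (cust_id=NULL): no match.
- a row (cust_id=6): no match.
- 9 b row(s) had no a match → kept, a columns NULL.
After projecting and ordering:
a.name | b.amount
NULL | 21
NULL | 22
NULL | 56
NULL | 56
NULL | 63
NULL | 65
NULL | 80
NULL | NULL
NULL | NULL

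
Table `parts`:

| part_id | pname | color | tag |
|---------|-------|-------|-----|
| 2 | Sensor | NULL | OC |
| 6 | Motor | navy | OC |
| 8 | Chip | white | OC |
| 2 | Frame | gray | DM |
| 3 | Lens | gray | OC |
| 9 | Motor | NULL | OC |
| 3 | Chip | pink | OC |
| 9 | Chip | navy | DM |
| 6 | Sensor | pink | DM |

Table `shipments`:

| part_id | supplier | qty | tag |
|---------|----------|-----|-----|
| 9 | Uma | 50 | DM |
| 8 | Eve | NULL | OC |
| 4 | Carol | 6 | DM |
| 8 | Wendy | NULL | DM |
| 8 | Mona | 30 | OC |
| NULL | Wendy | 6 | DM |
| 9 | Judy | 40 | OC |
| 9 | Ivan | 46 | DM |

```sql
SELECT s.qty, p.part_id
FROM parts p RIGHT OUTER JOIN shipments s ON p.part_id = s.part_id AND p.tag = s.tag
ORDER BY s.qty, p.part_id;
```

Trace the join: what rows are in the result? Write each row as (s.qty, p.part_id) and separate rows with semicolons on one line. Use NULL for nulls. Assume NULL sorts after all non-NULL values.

(6, NULL); (6, NULL); (30, 8); (40, 9); (46, 9); (50, 9); (NULL, 8); (NULL, NULL)

RIGHT JOIN keeps every row from `shipments`; unmatched rows get NULL for `parts`'s columns.
Matching on p.part_id = s.part_id AND p.tag = s.tag. A NULL in a compared column never satisfies the condition.
- p row (part_id=2, tag=OC): no match.
- p row (part_id=6, tag=OC): no match.
- p row (part_id=8, tag=OC): matches 2 s row(s) → 2 output row(s).
- p row (part_id=2, tag=DM): no match.
- p row (part_id=3, tag=OC): no match.
- p row (part_id=9, tag=OC): matches 1 s row(s) → 1 output row(s).
- p row (part_id=3, tag=OC): no match.
- p row (part_id=9, tag=DM): matches 2 s row(s) → 2 output row(s).
- p row (part_id=6, tag=DM): no match.
- 3 row(s) from s found no p partner → padded with NULL.
After projecting and ordering:
s.qty | p.part_id
6 | NULL
6 | NULL
30 | 8
40 | 9
46 | 9
50 | 9
NULL | 8
NULL | NULL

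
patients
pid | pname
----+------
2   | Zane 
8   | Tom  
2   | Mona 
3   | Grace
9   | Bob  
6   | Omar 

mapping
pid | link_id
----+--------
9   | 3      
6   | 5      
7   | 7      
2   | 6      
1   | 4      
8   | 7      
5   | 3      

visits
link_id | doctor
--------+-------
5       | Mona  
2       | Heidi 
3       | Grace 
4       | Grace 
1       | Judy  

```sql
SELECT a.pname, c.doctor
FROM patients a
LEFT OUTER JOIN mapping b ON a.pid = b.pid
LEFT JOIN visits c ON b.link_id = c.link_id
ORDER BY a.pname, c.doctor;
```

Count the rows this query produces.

Joins associate left-to-right: patients LEFT JOIN mapping on pid gives 6 intermediate row(s).
Then LEFT JOIN `visits c` on link_id: each of those 6 rows is kept; rows whose b.link_id has no match in c get NULL for c's columns.
Result: 6 row(s).

6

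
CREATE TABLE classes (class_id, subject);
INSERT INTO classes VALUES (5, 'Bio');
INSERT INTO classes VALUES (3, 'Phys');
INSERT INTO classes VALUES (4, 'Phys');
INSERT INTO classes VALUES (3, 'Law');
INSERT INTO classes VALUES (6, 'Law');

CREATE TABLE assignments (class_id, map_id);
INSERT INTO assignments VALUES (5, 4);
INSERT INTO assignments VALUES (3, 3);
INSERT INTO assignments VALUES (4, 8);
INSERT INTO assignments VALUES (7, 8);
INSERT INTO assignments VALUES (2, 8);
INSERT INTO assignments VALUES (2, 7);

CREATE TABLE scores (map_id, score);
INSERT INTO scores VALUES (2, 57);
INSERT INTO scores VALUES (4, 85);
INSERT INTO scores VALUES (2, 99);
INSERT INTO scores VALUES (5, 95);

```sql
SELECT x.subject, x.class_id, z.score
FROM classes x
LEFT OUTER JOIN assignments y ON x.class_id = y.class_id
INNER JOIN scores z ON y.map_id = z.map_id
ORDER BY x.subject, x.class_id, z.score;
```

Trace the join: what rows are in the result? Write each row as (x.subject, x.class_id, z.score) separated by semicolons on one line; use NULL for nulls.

(Bio, 5, 85)

Evaluate left to right. First `classes x LEFT JOIN assignments y` on class_id: 5 row(s).
Then INNER JOIN `scores z` on map_id: keep only rows whose y.map_id appears in z.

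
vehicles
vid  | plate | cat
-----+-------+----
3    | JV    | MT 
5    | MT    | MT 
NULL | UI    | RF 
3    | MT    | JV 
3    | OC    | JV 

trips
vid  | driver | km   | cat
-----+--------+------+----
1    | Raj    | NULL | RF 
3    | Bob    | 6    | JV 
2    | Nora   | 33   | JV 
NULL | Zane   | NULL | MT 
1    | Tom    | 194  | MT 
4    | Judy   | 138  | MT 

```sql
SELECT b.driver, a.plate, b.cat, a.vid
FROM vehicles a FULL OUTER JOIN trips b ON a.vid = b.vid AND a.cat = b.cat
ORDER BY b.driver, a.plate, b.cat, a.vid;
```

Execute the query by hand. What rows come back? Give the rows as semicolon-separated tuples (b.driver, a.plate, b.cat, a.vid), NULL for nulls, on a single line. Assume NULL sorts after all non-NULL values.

(Bob, MT, JV, 3); (Bob, OC, JV, 3); (Judy, NULL, MT, NULL); (Nora, NULL, JV, NULL); (Raj, NULL, RF, NULL); (Tom, NULL, MT, NULL); (Zane, NULL, MT, NULL); (NULL, JV, NULL, 3); (NULL, MT, NULL, 5); (NULL, UI, NULL, NULL)

FULL OUTER JOIN keeps every row from both sides; unmatched rows get NULL for the other side's columns.
Matching on a.vid = b.vid AND a.cat = b.cat. A NULL in a compared column never satisfies the condition.
Matched pairs: 2; unmatched a rows kept: 3; unmatched b rows kept: 5.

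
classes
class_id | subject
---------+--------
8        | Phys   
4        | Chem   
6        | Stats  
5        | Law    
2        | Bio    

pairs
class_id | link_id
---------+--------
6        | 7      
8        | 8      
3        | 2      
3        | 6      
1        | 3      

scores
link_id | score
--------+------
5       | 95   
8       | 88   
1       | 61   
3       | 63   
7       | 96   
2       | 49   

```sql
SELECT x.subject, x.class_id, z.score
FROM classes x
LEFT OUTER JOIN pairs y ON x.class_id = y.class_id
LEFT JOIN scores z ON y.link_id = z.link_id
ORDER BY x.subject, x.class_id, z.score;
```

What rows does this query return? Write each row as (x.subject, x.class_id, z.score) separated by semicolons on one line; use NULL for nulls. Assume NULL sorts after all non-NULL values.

(Bio, 2, NULL); (Chem, 4, NULL); (Law, 5, NULL); (Phys, 8, 88); (Stats, 6, 96)

Step 1 — x LEFT JOIN y on class_id → 5 row(s).
Then LEFT JOIN `scores z` on link_id: each of those 5 rows is kept; rows whose y.link_id has no match in z get NULL for z's columns.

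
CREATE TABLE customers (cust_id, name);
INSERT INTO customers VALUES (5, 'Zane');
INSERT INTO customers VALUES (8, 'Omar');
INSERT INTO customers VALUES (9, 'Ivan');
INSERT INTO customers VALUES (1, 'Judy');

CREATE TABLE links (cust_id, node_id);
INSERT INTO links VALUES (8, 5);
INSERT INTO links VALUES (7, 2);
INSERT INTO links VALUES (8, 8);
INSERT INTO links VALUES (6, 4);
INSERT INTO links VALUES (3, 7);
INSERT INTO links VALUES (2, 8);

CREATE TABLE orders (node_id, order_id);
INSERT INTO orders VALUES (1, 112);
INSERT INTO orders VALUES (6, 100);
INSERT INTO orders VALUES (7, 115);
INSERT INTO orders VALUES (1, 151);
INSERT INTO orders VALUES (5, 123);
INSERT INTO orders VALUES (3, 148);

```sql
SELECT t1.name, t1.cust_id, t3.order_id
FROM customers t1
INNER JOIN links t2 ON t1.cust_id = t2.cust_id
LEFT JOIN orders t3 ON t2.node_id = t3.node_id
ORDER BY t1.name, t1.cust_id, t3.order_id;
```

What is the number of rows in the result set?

2

Joins associate left-to-right: customers INNER JOIN links on cust_id gives 2 intermediate row(s).
Then LEFT JOIN `orders t3` on node_id: each of those 2 rows is kept; rows whose t2.node_id has no match in t3 get NULL for t3's columns.
Result: 2 row(s).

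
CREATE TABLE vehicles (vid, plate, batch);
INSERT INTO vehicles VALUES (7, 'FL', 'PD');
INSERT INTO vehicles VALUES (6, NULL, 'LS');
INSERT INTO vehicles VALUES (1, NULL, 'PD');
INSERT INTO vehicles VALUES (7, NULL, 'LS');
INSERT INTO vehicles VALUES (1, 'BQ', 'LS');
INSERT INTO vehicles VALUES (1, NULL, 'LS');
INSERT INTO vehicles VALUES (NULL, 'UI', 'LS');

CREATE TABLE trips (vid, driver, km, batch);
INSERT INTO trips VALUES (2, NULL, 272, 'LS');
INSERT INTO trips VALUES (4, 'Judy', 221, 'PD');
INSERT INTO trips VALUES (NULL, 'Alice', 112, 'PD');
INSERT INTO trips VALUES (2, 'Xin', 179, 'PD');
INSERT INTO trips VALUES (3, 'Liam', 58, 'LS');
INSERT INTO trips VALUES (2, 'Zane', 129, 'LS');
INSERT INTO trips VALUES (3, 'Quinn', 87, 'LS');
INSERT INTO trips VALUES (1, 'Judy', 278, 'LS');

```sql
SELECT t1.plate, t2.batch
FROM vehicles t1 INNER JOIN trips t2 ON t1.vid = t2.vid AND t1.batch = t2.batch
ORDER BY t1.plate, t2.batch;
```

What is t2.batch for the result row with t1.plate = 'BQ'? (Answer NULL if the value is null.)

INNER JOIN keeps only pairs where the ON condition holds.
Matching on t1.vid = t2.vid AND t1.batch = t2.batch. A NULL in a compared column never satisfies the condition.
- t1[0] vid=7, batch=PD → no match; dropped.
- t1[1] vid=6, batch=LS → no match; dropped.
- t1[2] vid=1, batch=PD → no match; dropped.
- t1[3] vid=7, batch=LS → no match; dropped.
- t1[4] vid=1, batch=LS → 1 match(es) in t2 → 1 row(s).
- t1[5] vid=1, batch=LS → 1 match(es) in t2 → 1 row(s).
- t1[6] vid=NULL, batch=LS → no match; dropped.

LS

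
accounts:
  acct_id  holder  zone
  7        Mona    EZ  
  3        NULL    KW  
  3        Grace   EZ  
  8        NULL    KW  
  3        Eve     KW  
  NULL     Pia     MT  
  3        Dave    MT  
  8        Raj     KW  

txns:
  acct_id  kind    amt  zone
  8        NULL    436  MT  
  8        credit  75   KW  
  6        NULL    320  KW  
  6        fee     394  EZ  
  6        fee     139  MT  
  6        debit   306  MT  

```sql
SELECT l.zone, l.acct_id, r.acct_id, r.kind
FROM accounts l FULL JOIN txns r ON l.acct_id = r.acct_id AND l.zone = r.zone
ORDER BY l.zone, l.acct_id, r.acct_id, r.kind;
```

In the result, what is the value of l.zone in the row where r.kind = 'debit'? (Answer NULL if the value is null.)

FULL OUTER JOIN keeps every row from both sides; unmatched rows get NULL for the other side's columns.
Matching on l.acct_id = r.acct_id AND l.zone = r.zone. A NULL in a compared column never satisfies the condition.
- l row (acct_id=7, zone=EZ): no match → kept, r columns NULL.
- l row (acct_id=3, zone=KW): no match → kept, r columns NULL.
- l row (acct_id=3, zone=EZ): no match → kept, r columns NULL.
- l row (acct_id=8, zone=KW): matches 1 r row(s) → 1 output row(s).
- l row (acct_id=3, zone=KW): no match → kept, r columns NULL.
- l row (acct_id=NULL, zone=MT): no match → kept, r columns NULL.
- l row (acct_id=3, zone=MT): no match → kept, r columns NULL.
- l row (acct_id=8, zone=KW): matches 1 r row(s) → 1 output row(s).
- plus 5 unmatched r row(s), each kept with NULL l columns.

NULL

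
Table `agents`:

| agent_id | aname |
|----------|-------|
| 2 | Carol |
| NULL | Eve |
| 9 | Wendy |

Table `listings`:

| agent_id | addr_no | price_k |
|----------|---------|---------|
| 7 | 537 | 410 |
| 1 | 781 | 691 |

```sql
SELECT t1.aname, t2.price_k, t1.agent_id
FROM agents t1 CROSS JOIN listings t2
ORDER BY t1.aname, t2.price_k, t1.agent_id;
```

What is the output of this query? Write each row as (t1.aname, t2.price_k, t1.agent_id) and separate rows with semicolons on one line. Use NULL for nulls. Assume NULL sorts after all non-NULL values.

(Carol, 410, 2); (Carol, 691, 2); (Eve, 410, NULL); (Eve, 691, NULL); (Wendy, 410, 9); (Wendy, 691, 9)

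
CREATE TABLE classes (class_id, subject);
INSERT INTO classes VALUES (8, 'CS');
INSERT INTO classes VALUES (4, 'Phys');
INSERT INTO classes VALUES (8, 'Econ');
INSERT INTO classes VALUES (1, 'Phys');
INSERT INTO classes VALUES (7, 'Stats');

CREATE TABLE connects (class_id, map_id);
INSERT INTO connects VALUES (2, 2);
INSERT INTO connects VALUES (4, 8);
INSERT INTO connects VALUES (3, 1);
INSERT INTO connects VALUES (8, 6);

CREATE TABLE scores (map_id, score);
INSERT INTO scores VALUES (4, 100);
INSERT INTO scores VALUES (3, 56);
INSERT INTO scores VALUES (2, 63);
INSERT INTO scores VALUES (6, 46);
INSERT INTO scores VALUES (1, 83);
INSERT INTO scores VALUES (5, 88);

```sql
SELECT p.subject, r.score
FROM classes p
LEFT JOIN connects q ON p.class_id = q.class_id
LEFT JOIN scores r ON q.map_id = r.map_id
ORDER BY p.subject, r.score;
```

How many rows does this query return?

Evaluate left to right. First `classes p LEFT JOIN connects q` on class_id: 5 row(s).
Then LEFT JOIN `scores r` on map_id: each of those 5 rows is kept; rows whose q.map_id has no match in r get NULL for r's columns.
Result: 5 row(s).

5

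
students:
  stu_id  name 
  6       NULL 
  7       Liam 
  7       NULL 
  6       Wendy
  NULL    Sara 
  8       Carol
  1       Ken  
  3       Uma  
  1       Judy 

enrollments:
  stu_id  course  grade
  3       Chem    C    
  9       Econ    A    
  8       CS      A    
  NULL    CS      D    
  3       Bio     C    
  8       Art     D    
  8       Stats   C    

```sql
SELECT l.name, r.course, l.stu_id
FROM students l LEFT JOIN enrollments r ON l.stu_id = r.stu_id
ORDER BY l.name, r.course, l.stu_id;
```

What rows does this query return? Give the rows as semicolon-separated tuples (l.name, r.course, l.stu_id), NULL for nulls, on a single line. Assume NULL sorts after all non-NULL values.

(Carol, Art, 8); (Carol, CS, 8); (Carol, Stats, 8); (Judy, NULL, 1); (Ken, NULL, 1); (Liam, NULL, 7); (Sara, NULL, NULL); (Uma, Bio, 3); (Uma, Chem, 3); (Wendy, NULL, 6); (NULL, NULL, 6); (NULL, NULL, 7)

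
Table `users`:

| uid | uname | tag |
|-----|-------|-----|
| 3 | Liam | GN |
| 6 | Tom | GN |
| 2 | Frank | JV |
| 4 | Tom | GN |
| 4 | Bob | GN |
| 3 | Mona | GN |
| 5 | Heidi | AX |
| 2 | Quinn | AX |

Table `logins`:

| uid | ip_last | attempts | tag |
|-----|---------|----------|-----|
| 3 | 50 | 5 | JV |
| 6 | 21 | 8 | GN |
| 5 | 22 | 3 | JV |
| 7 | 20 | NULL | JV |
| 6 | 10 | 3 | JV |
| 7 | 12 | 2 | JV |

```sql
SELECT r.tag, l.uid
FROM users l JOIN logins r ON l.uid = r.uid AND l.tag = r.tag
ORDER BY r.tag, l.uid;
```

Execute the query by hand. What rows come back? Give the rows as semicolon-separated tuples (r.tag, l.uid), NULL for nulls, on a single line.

INNER JOIN keeps only pairs where the ON condition holds.
Matching on l.uid = r.uid AND l.tag = r.tag.
- l (uid=3, tag=GN) has no partner → excluded.
- l (uid=6, tag=GN) pairs with 1 row(s) of r.
- l (uid=2, tag=JV) has no partner → excluded.
- l (uid=4, tag=GN) has no partner → excluded.
- l (uid=4, tag=GN) has no partner → excluded.
- l (uid=3, tag=GN) has no partner → excluded.
- l (uid=5, tag=AX) has no partner → excluded.
- l (uid=2, tag=AX) has no partner → excluded.
After projecting and ordering:
r.tag | l.uid
GN | 6

(GN, 6)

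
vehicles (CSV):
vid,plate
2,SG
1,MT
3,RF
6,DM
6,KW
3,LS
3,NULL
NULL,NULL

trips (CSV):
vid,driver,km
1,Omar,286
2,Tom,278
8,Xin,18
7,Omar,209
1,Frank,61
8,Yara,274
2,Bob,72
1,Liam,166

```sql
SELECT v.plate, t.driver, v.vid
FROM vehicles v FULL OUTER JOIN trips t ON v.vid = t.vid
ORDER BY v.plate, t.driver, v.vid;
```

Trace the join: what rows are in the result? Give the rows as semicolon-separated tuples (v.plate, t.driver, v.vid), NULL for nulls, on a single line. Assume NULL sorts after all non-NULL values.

(DM, NULL, 6); (KW, NULL, 6); (LS, NULL, 3); (MT, Frank, 1); (MT, Liam, 1); (MT, Omar, 1); (RF, NULL, 3); (SG, Bob, 2); (SG, Tom, 2); (NULL, Omar, NULL); (NULL, Xin, NULL); (NULL, Yara, NULL); (NULL, NULL, 3); (NULL, NULL, NULL)

FULL OUTER JOIN keeps every row from both sides; unmatched rows get NULL for the other side's columns.
Matching on v.vid = t.vid. A NULL in a compared column never satisfies the condition.
- v row (vid=2): matches 2 t row(s) → 2 output row(s).
- v row (vid=1): matches 3 t row(s) → 3 output row(s).
- v row (vid=3): no match → kept, t columns NULL.
- v row (vid=6): no match → kept, t columns NULL.
- v row (vid=6): no match → kept, t columns NULL.
- v row (vid=3): no match → kept, t columns NULL.
- v row (vid=3): no match → kept, t columns NULL.
- v row (vid=NULL): no match → kept, t columns NULL.
- plus 3 unmatched t row(s), each kept with NULL v columns.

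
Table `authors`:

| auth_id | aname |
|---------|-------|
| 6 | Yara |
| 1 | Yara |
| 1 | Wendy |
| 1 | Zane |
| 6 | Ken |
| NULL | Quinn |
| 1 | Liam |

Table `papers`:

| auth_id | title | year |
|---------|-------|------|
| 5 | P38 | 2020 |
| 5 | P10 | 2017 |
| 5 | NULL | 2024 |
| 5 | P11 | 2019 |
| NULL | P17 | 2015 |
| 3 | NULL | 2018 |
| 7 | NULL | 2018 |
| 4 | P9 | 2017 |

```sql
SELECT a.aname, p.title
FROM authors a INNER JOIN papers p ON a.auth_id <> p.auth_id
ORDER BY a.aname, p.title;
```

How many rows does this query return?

INNER JOIN keeps only pairs where the ON condition holds.
Matching on a.auth_id <> p.auth_id. A NULL in a compared column never satisfies the condition.
Matched pairs: 42.
Total: 42 rows.

42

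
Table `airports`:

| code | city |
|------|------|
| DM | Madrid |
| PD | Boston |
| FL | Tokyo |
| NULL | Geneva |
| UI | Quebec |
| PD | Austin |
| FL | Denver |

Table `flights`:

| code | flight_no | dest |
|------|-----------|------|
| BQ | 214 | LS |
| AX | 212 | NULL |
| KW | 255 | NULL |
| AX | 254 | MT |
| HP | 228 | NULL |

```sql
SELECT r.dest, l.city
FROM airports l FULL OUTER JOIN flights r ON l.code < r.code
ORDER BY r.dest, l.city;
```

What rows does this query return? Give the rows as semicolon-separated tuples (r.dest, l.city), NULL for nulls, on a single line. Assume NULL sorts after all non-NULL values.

(LS, NULL); (MT, NULL); (NULL, Austin); (NULL, Boston); (NULL, Denver); (NULL, Denver); (NULL, Geneva); (NULL, Madrid); (NULL, Madrid); (NULL, Quebec); (NULL, Tokyo); (NULL, Tokyo); (NULL, NULL)

FULL OUTER JOIN keeps every row from both sides; unmatched rows get NULL for the other side's columns.
Matching on l.code < r.code. A NULL in a compared column never satisfies the condition.
- l[0] code=DM → 2 match(es) in r → 2 row(s).
- l[1] code=PD → no match; kept with NULLs on the r side.
- l[2] code=FL → 2 match(es) in r → 2 row(s).
- l[3] code=NULL → no match; kept with NULLs on the r side.
- l[4] code=UI → no match; kept with NULLs on the r side.
- l[5] code=PD → no match; kept with NULLs on the r side.
- l[6] code=FL → 2 match(es) in r → 2 row(s).
- plus 3 unmatched r row(s), each kept with NULL l columns.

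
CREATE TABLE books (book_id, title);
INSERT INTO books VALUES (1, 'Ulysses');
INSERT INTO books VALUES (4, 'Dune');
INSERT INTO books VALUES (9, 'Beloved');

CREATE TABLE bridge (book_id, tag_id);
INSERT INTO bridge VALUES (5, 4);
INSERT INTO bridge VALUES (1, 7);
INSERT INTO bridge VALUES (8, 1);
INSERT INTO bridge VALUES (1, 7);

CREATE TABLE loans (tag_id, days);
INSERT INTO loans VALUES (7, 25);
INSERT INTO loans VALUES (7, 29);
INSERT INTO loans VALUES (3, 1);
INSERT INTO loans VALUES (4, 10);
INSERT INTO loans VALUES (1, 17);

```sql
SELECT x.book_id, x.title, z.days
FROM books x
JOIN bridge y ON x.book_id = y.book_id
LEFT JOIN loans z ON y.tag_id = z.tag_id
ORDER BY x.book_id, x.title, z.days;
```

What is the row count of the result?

4

Evaluate left to right. First `books x INNER JOIN bridge y` on book_id: 2 row(s).
Then LEFT JOIN `loans z` on tag_id: each of those 2 rows is kept; rows whose y.tag_id has no match in z get NULL for z's columns.
Result: 4 row(s).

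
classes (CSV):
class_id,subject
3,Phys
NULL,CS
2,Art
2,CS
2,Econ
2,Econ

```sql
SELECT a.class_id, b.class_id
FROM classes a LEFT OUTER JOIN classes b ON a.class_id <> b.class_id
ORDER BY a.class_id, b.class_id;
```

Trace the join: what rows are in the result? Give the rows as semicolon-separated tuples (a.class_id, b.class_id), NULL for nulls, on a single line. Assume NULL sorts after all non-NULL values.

(2, 3); (2, 3); (2, 3); (2, 3); (3, 2); (3, 2); (3, 2); (3, 2); (NULL, NULL)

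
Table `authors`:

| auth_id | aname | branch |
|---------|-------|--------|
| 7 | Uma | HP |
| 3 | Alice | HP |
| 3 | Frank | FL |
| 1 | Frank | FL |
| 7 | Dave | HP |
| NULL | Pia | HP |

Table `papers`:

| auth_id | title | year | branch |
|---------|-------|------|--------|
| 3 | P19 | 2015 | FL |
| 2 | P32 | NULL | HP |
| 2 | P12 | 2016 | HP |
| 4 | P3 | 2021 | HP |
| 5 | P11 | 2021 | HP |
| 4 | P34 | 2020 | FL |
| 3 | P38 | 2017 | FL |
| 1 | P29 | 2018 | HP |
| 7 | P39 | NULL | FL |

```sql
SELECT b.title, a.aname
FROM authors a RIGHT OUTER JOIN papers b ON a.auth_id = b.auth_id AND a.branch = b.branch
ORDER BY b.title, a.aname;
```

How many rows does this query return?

RIGHT JOIN keeps every row from `papers`; unmatched rows get NULL for `authors`'s columns.
Matching on a.auth_id = b.auth_id AND a.branch = b.branch. A NULL in a compared column never satisfies the condition.
- a (auth_id=7, branch=HP) has no partner in b.
- a (auth_id=3, branch=HP) has no partner in b.
- a (auth_id=3, branch=FL) pairs with 2 row(s) of b.
- a (auth_id=1, branch=FL) has no partner in b.
- a (auth_id=7, branch=HP) has no partner in b.
- a (auth_id=NULL, branch=HP) has no partner in b.
- plus 7 unmatched b row(s), each kept with NULL a columns.
Total: 2 matched + 7 padded = 9 rows.

9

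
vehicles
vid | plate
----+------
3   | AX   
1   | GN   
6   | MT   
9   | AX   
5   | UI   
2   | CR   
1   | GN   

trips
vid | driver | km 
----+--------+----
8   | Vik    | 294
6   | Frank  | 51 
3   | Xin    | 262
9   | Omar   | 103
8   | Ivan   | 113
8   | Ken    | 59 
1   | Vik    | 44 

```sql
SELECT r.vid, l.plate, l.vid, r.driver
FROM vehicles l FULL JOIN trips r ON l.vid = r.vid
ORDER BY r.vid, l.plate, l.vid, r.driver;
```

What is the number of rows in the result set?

10

FULL OUTER JOIN keeps every row from both sides; unmatched rows get NULL for the other side's columns.
Matching on l.vid = r.vid.
- l row (vid=3): matches 1 r row(s) → 1 output row(s).
- l row (vid=1): matches 1 r row(s) → 1 output row(s).
- l row (vid=6): matches 1 r row(s) → 1 output row(s).
- l row (vid=9): matches 1 r row(s) → 1 output row(s).
- l row (vid=5): no match → kept, r columns NULL.
- l row (vid=2): no match → kept, r columns NULL.
- l row (vid=1): matches 1 r row(s) → 1 output row(s).
- plus 3 unmatched r row(s), each kept with NULL l columns.
Total: 5 matched + 5 padded = 10 rows.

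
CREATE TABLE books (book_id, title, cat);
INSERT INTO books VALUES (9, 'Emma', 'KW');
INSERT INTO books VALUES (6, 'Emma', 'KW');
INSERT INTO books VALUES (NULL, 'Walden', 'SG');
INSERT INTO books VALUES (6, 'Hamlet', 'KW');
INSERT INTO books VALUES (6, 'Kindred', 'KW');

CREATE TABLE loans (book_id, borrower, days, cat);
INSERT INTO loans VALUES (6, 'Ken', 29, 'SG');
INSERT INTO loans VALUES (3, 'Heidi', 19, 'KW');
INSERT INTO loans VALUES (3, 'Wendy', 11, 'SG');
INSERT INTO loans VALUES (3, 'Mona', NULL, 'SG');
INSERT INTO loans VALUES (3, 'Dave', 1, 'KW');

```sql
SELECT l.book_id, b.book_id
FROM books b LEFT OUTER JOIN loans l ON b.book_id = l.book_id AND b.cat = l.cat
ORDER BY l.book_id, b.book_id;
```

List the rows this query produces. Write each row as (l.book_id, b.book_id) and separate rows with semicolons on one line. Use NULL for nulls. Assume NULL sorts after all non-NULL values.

(NULL, 6); (NULL, 6); (NULL, 6); (NULL, 9); (NULL, NULL)

LEFT JOIN keeps every row from `books`; unmatched rows get NULL for `loans`'s columns.
Matching on b.book_id = l.book_id AND b.cat = l.cat. A NULL in a compared column never satisfies the condition.
Matched pairs: 0; unmatched b rows kept: 5.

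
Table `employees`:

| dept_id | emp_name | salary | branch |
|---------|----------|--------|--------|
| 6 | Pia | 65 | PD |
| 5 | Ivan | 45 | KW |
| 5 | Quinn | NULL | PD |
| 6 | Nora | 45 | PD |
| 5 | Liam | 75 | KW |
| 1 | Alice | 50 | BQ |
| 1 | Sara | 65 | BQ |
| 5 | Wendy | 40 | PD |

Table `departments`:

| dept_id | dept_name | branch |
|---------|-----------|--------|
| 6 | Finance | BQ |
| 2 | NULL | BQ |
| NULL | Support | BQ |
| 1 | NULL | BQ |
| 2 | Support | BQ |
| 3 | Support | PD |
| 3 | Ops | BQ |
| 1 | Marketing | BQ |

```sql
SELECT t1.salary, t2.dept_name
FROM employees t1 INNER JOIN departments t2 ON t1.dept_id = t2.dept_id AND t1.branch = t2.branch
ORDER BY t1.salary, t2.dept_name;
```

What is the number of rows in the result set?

4

INNER JOIN keeps only pairs where the ON condition holds.
Matching on t1.dept_id = t2.dept_id AND t1.branch = t2.branch. A NULL in a compared column never satisfies the condition.
- dept_id=6, branch=PD: no matching t2 row, dropped.
- dept_id=5, branch=KW: no matching t2 row, dropped.
- dept_id=5, branch=PD: no matching t2 row, dropped.
- dept_id=6, branch=PD: no matching t2 row, dropped.
- dept_id=5, branch=KW: no matching t2 row, dropped.
- dept_id=1, branch=BQ: 2 matching t2 row(s), so 2 row(s) emitted.
- dept_id=1, branch=BQ: 2 matching t2 row(s), so 2 row(s) emitted.
- dept_id=5, branch=PD: no matching t2 row, dropped.
Total: 4 rows.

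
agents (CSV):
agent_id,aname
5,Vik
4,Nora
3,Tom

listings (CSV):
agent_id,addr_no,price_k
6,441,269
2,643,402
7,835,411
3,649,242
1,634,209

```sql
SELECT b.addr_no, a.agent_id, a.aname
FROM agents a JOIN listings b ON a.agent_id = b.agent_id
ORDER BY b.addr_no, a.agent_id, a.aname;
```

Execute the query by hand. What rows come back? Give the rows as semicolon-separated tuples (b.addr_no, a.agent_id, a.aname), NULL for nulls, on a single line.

(649, 3, Tom)

INNER JOIN keeps only pairs where the ON condition holds.
Matching on a.agent_id = b.agent_id.
- a[0] agent_id=5 → no match; dropped.
- a[1] agent_id=4 → no match; dropped.
- a[2] agent_id=3 → 1 match(es) in b → 1 row(s).
After projecting and ordering:
b.addr_no | a.agent_id | a.aname
649 | 3 | Tom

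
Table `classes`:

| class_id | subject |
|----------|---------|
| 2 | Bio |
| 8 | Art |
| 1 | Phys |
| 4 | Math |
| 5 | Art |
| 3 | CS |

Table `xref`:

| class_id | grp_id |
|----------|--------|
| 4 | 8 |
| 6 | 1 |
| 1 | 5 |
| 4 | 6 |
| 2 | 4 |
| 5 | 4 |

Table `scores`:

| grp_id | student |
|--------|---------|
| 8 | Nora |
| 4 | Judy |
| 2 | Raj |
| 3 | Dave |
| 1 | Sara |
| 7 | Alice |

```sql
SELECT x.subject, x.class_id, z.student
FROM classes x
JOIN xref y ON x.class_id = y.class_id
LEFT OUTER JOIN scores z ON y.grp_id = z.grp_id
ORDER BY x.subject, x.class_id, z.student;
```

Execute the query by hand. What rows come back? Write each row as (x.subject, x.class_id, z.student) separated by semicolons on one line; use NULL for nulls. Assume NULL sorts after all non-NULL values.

Evaluate left to right. First `classes x INNER JOIN xref y` on class_id: 5 row(s).
Then LEFT JOIN `scores z` on grp_id: each of those 5 rows is kept; rows whose y.grp_id has no match in z get NULL for z's columns.

(Art, 5, Judy); (Bio, 2, Judy); (Math, 4, Nora); (Math, 4, NULL); (Phys, 1, NULL)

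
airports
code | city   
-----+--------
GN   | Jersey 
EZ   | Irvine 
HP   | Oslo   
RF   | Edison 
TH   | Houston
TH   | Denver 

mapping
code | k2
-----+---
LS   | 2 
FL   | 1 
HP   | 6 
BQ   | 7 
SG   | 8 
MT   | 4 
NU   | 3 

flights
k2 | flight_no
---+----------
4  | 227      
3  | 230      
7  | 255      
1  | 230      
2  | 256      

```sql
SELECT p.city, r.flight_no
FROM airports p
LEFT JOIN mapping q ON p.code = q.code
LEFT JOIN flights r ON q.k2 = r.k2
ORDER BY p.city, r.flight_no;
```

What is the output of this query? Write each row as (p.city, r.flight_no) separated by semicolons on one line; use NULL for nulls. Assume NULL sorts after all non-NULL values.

(Denver, NULL); (Edison, NULL); (Houston, NULL); (Irvine, NULL); (Jersey, NULL); (Oslo, NULL)

Evaluate left to right. First `airports p LEFT JOIN mapping q` on code: 6 row(s).
Then LEFT JOIN `flights r` on k2: each of those 6 rows is kept; rows whose q.k2 has no match in r get NULL for r's columns.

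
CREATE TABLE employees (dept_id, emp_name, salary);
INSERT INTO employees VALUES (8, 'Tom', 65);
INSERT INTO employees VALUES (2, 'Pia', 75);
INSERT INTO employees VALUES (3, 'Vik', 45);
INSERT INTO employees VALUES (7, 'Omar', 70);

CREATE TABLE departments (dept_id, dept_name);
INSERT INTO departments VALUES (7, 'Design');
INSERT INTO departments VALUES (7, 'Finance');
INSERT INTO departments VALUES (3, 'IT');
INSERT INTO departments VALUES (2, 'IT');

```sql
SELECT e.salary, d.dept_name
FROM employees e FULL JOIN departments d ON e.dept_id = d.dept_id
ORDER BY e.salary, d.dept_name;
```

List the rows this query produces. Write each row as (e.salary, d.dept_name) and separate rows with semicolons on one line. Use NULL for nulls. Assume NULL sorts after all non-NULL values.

FULL OUTER JOIN keeps every row from both sides; unmatched rows get NULL for the other side's columns.
Matching on e.dept_id = d.dept_id.
Matched pairs: 4; unmatched e rows kept: 1; unmatched d rows kept: 0.

(45, IT); (65, NULL); (70, Design); (70, Finance); (75, IT)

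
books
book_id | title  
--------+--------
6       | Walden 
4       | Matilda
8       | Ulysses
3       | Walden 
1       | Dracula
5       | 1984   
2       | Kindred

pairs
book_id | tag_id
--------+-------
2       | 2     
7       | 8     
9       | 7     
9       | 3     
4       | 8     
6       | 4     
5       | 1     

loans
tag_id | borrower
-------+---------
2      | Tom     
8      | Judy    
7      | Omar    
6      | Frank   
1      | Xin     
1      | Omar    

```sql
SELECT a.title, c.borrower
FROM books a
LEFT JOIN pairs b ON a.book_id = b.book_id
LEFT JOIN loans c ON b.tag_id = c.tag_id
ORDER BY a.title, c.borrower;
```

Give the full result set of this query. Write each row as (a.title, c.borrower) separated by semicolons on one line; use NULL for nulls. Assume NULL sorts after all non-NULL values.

Evaluate left to right. First `books a LEFT JOIN pairs b` on book_id: 7 row(s).
Then LEFT JOIN `loans c` on tag_id: each of those 7 rows is kept; rows whose b.tag_id has no match in c get NULL for c's columns.

(1984, Omar); (1984, Xin); (Dracula, NULL); (Kindred, Tom); (Matilda, Judy); (Ulysses, NULL); (Walden, NULL); (Walden, NULL)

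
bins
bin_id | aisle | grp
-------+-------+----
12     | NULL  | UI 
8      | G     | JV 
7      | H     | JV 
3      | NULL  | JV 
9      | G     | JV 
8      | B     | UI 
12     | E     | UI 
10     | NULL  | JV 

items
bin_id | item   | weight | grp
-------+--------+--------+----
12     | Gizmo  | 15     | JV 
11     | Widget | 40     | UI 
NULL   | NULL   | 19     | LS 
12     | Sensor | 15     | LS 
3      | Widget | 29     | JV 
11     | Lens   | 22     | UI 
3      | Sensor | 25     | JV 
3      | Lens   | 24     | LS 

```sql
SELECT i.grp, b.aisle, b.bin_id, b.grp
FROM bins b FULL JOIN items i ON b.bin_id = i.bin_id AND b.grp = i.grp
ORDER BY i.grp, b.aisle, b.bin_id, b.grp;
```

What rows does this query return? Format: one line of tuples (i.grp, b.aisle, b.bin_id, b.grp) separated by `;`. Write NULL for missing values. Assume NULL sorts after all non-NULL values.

FULL OUTER JOIN keeps every row from both sides; unmatched rows get NULL for the other side's columns.
Matching on b.bin_id = i.bin_id AND b.grp = i.grp. A NULL in a compared column never satisfies the condition.
- b (bin_id=12, grp=UI) has no partner → padded with NULL.
- b (bin_id=8, grp=JV) has no partner → padded with NULL.
- b (bin_id=7, grp=JV) has no partner → padded with NULL.
- b (bin_id=3, grp=JV) pairs with 2 row(s) of i.
- b (bin_id=9, grp=JV) has no partner → padded with NULL.
- b (bin_id=8, grp=UI) has no partner → padded with NULL.
- b (bin_id=12, grp=UI) has no partner → padded with NULL.
- b (bin_id=10, grp=JV) has no partner → padded with NULL.
- plus 6 unmatched i row(s), each kept with NULL b columns.

(JV, NULL, 3, JV); (JV, NULL, 3, JV); (JV, NULL, NULL, NULL); (LS, NULL, NULL, NULL); (LS, NULL, NULL, NULL); (LS, NULL, NULL, NULL); (UI, NULL, NULL, NULL); (UI, NULL, NULL, NULL); (NULL, B, 8, UI); (NULL, E, 12, UI); (NULL, G, 8, JV); (NULL, G, 9, JV); (NULL, H, 7, JV); (NULL, NULL, 10, JV); (NULL, NULL, 12, UI)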